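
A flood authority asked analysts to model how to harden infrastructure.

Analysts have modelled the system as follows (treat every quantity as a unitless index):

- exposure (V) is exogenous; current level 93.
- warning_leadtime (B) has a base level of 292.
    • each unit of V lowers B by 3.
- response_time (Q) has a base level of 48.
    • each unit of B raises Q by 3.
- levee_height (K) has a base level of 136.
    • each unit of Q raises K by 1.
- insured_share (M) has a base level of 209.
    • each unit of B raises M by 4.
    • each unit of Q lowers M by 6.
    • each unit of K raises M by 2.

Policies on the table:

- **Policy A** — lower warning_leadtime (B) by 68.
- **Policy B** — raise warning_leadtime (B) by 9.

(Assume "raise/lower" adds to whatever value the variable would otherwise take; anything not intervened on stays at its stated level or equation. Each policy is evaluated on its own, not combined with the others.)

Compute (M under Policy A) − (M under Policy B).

616

Policy A (B − 68):
  V = 93
  B = 292 − 3·93 (−68 from intervention) = -55
  Q = 48 + 3·(-55) = -117
  K = 136 + (-117) = 19
  M = 209 + 4·(-55) − 6·(-117) + 2·19 = 729
Policy B (B + 9):
  V = 93
  B = 292 − 3·93 (+9 from intervention) = 22
  Q = 48 + 3·22 = 114
  K = 136 + 114 = 250
  M = 209 + 4·22 − 6·114 + 2·250 = 113
M: 729 − 113 = 616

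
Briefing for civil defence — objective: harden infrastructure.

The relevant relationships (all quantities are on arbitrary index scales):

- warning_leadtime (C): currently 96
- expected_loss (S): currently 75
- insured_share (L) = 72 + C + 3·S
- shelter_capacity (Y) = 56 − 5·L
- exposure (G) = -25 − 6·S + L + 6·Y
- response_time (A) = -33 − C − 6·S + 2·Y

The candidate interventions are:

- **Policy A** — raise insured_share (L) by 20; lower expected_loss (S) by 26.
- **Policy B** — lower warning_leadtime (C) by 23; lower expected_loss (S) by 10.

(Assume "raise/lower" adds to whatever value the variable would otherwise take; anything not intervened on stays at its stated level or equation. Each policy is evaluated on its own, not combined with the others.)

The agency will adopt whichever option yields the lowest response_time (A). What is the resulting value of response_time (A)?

-3784

Policy A (L + 20, S − 26):
  C = 96
  S = 75 − 26 = 49
  L = 72 + 96 + 3·49 (+20 from intervention) = 335
  Y = 56 − 5·335 = -1619
  A = -33 − 96 − 6·49 + 2·(-1619) = -3661
Policy B (C − 23, S − 10):
  C = 96 − 23 = 73
  S = 75 − 10 = 65
  L = 72 + 73 + 3·65 = 340
  Y = 56 − 5·340 = -1644
  A = -33 − 73 − 6·65 + 2·(-1644) = -3784
Comparing — Policy A: A=-3661, Policy B: A=-3784. Lowest is -3784 (Policy B).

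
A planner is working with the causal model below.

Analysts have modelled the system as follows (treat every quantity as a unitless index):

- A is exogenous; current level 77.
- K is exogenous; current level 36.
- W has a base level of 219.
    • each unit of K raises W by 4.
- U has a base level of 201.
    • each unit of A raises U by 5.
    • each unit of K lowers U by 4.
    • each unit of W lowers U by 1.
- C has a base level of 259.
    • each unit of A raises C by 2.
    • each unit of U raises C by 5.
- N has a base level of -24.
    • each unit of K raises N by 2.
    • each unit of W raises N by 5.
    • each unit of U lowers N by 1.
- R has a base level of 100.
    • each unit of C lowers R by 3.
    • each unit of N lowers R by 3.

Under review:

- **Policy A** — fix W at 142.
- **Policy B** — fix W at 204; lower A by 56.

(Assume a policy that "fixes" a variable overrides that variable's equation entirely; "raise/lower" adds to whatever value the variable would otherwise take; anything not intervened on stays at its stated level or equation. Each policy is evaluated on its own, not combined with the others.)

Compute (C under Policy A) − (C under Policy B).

1822

Policy A (W := 142):
  A = 77
  K = 36
  W = 142
  U = 201 + 5·77 − 4·36 − 142 = 300
  C = 259 + 2·77 + 5·300 = 1913
Policy B (W := 204, A − 56):
  A = 77 − 56 = 21
  K = 36
  W = 204
  U = 201 + 5·21 − 4·36 − 204 = -42
  C = 259 + 2·21 + 5·(-42) = 91
C: 1913 − 91 = 1822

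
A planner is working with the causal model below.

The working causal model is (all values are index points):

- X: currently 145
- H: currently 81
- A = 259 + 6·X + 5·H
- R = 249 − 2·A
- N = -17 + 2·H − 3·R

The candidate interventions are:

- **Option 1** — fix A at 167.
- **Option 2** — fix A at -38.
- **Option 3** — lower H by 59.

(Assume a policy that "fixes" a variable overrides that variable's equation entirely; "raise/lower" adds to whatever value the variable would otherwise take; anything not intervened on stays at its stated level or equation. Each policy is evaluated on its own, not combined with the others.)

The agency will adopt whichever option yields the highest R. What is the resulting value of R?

325

Option 1 (A := 167):
  X = 145
  H = 81
  A = 167
  R = 249 − 2·167 = -85
Option 2 (A := -38):
  X = 145
  H = 81
  A = -38
  R = 249 − 2·(-38) = 325
Option 3 (H − 59):
  X = 145
  H = 81 − 59 = 22
  A = 259 + 6·145 + 5·22 = 1239
  R = 249 − 2·1239 = -2229
Comparing — Option 1: R=-85, Option 2: R=325, Option 3: R=-2229. Highest is 325 (Option 2).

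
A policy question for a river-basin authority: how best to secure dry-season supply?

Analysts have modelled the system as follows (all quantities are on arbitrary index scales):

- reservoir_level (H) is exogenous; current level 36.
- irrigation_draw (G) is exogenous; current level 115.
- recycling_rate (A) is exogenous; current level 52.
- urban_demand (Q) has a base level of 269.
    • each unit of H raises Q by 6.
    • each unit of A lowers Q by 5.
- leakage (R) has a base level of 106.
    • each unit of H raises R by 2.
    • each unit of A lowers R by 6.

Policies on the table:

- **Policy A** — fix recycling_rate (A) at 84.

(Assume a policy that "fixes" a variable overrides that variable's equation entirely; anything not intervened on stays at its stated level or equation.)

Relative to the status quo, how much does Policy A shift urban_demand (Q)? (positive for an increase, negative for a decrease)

-160

Baseline:
  H = 36
  A = 52
  Q = 269 + 6·36 − 5·52 = 225
Policy A (A := 84):
  H = 36
  A = 84
  Q = 269 + 6·36 − 5·84 = 65
Change in Q: 65 − 225 = -160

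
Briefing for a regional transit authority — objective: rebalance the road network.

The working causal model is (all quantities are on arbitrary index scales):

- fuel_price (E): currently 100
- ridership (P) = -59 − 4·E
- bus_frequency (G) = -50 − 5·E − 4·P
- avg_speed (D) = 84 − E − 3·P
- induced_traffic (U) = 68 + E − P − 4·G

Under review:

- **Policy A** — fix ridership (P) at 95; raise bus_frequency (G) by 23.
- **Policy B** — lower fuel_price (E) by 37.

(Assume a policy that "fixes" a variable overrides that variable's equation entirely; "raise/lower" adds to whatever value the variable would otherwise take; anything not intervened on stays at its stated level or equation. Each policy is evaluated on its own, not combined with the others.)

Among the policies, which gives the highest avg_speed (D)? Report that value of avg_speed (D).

Policy A (P := 95, G + 23):
  E = 100
  P = 95
  D = 84 − 100 − 3·95 = -301
Policy B (E − 37):
  E = 100 − 37 = 63
  P = -59 − 4·63 = -311
  D = 84 − 63 − 3·(-311) = 954
Comparing — Policy A: D=-301, Policy B: D=954. Highest is 954 (Policy B).

954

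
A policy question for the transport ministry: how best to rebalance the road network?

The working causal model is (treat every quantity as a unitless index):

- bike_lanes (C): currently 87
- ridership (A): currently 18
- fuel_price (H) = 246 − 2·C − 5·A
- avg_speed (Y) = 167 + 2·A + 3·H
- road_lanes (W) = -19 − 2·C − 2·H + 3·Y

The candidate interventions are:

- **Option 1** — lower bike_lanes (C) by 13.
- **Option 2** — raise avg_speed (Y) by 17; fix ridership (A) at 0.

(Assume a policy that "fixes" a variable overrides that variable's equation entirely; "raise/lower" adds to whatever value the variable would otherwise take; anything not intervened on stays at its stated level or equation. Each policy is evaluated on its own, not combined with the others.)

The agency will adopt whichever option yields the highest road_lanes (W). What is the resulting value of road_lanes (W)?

863

Option 1 (C − 13):
  C = 87 − 13 = 74
  A = 18
  H = 246 − 2·74 − 5·18 = 8
  Y = 167 + 2·18 + 3·8 = 227
  W = -19 − 2·74 − 2·8 + 3·227 = 498
Option 2 (Y + 17, A := 0):
  C = 87
  A = 0
  H = 246 − 2·87 − 5·0 = 72
  Y = 167 + 2·0 + 3·72 (+17 from intervention) = 400
  W = -19 − 2·87 − 2·72 + 3·400 = 863
Comparing — Option 1: W=498, Option 2: W=863. Highest is 863 (Option 2).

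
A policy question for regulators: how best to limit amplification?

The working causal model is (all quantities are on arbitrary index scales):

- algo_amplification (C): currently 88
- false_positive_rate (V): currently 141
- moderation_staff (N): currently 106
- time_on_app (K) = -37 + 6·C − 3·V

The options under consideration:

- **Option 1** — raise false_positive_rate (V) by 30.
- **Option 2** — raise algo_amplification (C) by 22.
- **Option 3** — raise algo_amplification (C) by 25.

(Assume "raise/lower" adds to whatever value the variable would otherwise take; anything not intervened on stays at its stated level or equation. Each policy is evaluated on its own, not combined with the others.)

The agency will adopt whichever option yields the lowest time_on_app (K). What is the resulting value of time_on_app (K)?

-22

Option 1 (V + 30):
  C = 88
  V = 141 + 30 = 171
  K = -37 + 6·88 − 3·171 = -22
Option 2 (C + 22):
  C = 88 + 22 = 110
  V = 141
  K = -37 + 6·110 − 3·141 = 200
Option 3 (C + 25):
  C = 88 + 25 = 113
  V = 141
  K = -37 + 6·113 − 3·141 = 218
Comparing — Option 1: K=-22, Option 2: K=200, Option 3: K=218. Lowest is -22 (Option 1).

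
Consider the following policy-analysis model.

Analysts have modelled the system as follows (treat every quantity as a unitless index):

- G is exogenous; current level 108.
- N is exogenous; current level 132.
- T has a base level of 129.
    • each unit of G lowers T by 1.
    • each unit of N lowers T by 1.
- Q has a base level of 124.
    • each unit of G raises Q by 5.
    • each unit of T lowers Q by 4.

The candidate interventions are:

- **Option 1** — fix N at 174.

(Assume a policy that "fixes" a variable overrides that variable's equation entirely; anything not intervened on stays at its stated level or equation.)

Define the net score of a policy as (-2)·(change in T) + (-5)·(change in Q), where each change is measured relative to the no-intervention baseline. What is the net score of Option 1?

-756

Baseline:
  G = 108
  N = 132
  T = 129 − 108 − 132 = -111
  Q = 124 + 5·108 − 4·(-111) = 1108
Option 1 (N := 174):
  G = 108
  N = 174
  T = 129 − 108 − 174 = -153
  Q = 124 + 5·108 − 4·(-153) = 1276
ΔT = -153 − (-111) = -42; ΔQ = 1276 − 1108 = 168
Score = (-2)·(-42) + (-5)·168 = -756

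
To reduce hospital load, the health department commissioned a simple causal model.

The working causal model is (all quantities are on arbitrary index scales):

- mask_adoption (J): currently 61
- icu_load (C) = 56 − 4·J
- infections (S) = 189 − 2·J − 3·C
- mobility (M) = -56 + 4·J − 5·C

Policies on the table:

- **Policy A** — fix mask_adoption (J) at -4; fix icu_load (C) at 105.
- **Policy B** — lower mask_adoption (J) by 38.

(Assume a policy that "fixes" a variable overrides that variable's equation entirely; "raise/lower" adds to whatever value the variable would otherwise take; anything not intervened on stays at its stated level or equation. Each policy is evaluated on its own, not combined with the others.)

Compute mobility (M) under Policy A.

-597

Policy A (J := -4, C := 105):
  J = -4
  C = 105
  M = -56 + 4·(-4) − 5·105 = -597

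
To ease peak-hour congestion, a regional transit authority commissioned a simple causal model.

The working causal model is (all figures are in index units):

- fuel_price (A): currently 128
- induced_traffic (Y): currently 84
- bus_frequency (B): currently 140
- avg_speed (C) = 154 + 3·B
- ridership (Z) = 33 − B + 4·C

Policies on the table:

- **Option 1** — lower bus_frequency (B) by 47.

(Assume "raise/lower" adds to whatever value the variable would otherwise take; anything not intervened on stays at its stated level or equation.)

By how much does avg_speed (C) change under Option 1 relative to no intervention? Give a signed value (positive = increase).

-141

Baseline:
  B = 140
  C = 154 + 3·140 = 574
Option 1 (B − 47):
  B = 140 − 47 = 93
  C = 154 + 3·93 = 433
Change in C: 433 − 574 = -141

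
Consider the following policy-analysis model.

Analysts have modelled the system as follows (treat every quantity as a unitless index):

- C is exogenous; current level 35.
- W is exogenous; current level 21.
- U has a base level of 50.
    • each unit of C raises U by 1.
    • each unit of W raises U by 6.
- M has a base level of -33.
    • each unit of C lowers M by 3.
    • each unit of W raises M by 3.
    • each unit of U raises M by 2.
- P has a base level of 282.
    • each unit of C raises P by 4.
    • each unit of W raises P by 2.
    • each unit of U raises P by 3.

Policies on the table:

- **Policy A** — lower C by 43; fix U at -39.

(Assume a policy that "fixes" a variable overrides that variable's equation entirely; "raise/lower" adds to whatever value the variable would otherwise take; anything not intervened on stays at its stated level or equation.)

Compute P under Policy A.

Policy A (C − 43, U := -39):
  C = 35 − 43 = -8
  W = 21
  U = -39
  P = 282 + 4·(-8) + 2·21 + 3·(-39) = 175

175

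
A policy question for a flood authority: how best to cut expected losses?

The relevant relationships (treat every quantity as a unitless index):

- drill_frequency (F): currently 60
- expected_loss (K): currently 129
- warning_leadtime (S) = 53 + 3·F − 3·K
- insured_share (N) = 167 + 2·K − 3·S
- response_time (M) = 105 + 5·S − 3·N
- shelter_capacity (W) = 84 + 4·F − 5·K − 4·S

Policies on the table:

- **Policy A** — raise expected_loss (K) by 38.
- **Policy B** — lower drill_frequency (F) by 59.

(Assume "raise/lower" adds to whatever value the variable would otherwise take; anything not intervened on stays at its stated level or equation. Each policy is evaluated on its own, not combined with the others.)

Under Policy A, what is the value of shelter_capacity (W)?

561

Policy A (K + 38):
  F = 60
  K = 129 + 38 = 167
  S = 53 + 3·60 − 3·167 = -268
  W = 84 + 4·60 − 5·167 − 4·(-268) = 561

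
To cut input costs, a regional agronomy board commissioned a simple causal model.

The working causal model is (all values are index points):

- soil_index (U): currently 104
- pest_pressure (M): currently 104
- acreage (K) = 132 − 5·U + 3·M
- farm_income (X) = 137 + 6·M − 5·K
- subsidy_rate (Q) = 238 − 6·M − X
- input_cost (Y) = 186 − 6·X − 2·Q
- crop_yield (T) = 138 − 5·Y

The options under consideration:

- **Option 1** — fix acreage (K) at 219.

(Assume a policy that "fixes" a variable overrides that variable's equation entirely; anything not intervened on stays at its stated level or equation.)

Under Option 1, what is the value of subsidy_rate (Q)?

Option 1 (K := 219):
  U = 104
  M = 104
  K = 219
  X = 137 + 6·104 − 5·219 = -334
  Q = 238 − 6·104 − (-334) = -52

-52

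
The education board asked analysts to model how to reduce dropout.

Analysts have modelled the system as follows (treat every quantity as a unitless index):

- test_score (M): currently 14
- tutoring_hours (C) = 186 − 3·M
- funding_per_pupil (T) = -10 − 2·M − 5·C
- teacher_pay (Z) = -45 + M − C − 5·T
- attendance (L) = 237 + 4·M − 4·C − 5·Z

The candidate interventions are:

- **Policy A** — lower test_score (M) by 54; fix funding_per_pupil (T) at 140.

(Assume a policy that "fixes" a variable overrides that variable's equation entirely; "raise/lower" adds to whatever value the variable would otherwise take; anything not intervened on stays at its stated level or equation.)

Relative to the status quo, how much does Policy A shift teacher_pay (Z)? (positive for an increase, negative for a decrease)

-4706

Baseline:
  M = 14
  C = 186 − 3·14 = 144
  T = -10 − 2·14 − 5·144 = -758
  Z = -45 + 14 − 144 − 5·(-758) = 3615
Policy A (M − 54, T := 140):
  M = 14 − 54 = -40
  C = 186 − 3·(-40) = 306
  T = 140
  Z = -45 + (-40) − 306 − 5·140 = -1091
Change in Z: -1091 − 3615 = -4706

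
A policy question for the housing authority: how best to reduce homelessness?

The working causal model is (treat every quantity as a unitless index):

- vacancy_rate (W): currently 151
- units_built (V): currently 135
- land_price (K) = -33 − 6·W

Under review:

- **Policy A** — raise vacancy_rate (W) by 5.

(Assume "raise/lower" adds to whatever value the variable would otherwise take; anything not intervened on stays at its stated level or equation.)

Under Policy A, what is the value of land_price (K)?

Policy A (W + 5):
  W = 151 + 5 = 156
  K = -33 − 6·156 = -969

-969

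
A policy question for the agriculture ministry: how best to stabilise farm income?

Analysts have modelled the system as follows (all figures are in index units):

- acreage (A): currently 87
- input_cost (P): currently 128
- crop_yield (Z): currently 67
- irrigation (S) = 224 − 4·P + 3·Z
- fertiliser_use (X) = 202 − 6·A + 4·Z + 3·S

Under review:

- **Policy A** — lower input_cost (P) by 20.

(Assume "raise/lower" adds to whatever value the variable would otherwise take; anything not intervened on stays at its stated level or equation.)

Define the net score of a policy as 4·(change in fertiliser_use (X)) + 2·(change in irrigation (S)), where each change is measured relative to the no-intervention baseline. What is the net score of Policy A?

1120

Baseline:
  A = 87
  P = 128
  Z = 67
  S = 224 − 4·128 + 3·67 = -87
  X = 202 − 6·87 + 4·67 + 3·(-87) = -313
Policy A (P − 20):
  A = 87
  P = 128 − 20 = 108
  Z = 67
  S = 224 − 4·108 + 3·67 = -7
  X = 202 − 6·87 + 4·67 + 3·(-7) = -73
ΔX = -73 − (-313) = 240; ΔS = -7 − (-87) = 80
Score = 4·240 + 2·80 = 1120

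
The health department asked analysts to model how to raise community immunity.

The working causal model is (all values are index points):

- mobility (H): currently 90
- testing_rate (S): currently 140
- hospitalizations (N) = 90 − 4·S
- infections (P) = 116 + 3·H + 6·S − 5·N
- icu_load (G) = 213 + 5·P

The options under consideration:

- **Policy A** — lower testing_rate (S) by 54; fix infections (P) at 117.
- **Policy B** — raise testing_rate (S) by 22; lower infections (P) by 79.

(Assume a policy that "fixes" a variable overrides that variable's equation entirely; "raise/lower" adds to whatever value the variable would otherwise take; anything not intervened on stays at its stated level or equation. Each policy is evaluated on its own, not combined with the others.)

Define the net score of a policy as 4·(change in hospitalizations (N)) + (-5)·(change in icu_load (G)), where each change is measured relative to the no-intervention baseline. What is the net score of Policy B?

-12677

Baseline:
  H = 90
  S = 140
  N = 90 − 4·140 = -470
  P = 116 + 3·90 + 6·140 − 5·(-470) = 3576
  G = 213 + 5·3576 = 18093
Policy B (S + 22, P − 79):
  H = 90
  S = 140 + 22 = 162
  N = 90 − 4·162 = -558
  P = 116 + 3·90 + 6·162 − 5·(-558) (−79 from intervention) = 4069
  G = 213 + 5·4069 = 20558
ΔN = -558 − (-470) = -88; ΔG = 20558 − 18093 = 2465
Score = 4·(-88) + (-5)·2465 = -12677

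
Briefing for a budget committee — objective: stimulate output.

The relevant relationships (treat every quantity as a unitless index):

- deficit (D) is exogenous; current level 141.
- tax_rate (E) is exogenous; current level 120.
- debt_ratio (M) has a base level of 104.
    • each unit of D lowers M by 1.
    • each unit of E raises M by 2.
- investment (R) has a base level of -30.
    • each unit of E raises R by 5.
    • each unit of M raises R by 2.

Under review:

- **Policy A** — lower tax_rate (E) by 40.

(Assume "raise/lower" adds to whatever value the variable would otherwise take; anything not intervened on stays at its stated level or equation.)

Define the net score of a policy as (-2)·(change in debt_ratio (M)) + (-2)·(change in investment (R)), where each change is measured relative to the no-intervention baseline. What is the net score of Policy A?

880

Baseline:
  D = 141
  E = 120
  M = 104 − 141 + 2·120 = 203
  R = -30 + 5·120 + 2·203 = 976
Policy A (E − 40):
  D = 141
  E = 120 − 40 = 80
  M = 104 − 141 + 2·80 = 123
  R = -30 + 5·80 + 2·123 = 616
ΔM = 123 − 203 = -80; ΔR = 616 − 976 = -360
Score = (-2)·(-80) + (-2)·(-360) = 880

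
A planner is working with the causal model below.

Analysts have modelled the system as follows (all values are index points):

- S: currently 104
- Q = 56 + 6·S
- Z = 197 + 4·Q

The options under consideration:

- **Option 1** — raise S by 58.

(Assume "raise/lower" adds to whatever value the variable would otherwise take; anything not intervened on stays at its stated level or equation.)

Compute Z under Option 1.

4309

Option 1 (S + 58):
  S = 104 + 58 = 162
  Q = 56 + 6·162 = 1028
  Z = 197 + 4·1028 = 4309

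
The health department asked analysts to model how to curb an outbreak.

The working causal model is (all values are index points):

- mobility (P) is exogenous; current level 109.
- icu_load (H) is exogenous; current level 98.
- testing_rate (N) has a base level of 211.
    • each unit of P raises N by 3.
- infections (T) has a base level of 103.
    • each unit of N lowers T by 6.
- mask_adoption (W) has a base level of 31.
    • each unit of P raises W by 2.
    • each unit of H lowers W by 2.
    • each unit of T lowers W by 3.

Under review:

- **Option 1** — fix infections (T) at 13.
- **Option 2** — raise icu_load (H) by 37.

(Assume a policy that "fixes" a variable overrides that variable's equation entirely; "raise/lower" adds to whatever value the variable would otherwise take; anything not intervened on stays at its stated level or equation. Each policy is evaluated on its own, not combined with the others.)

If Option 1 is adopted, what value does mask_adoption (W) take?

Option 1 (T := 13):
  P = 109
  H = 98
  N = 211 + 3·109 = 538
  T = 13
  W = 31 + 2·109 − 2·98 − 3·13 = 14

14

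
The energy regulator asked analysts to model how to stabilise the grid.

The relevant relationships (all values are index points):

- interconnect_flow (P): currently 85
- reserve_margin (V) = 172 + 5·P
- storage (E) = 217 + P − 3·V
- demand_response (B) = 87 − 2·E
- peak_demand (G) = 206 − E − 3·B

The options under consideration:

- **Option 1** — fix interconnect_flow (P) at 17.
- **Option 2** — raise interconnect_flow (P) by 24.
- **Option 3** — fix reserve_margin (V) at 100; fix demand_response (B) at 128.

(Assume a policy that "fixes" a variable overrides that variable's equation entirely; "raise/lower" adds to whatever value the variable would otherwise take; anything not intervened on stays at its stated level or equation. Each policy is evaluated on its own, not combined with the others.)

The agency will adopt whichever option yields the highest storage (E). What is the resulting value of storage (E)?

2

Option 1 (P := 17):
  P = 17
  V = 172 + 5·17 = 257
  E = 217 + 17 − 3·257 = -537
Option 2 (P + 24):
  P = 85 + 24 = 109
  V = 172 + 5·109 = 717
  E = 217 + 109 − 3·717 = -1825
Option 3 (V := 100, B := 128):
  P = 85
  V = 100
  E = 217 + 85 − 3·100 = 2
Comparing — Option 1: E=-537, Option 2: E=-1825, Option 3: E=2. Highest is 2 (Option 3).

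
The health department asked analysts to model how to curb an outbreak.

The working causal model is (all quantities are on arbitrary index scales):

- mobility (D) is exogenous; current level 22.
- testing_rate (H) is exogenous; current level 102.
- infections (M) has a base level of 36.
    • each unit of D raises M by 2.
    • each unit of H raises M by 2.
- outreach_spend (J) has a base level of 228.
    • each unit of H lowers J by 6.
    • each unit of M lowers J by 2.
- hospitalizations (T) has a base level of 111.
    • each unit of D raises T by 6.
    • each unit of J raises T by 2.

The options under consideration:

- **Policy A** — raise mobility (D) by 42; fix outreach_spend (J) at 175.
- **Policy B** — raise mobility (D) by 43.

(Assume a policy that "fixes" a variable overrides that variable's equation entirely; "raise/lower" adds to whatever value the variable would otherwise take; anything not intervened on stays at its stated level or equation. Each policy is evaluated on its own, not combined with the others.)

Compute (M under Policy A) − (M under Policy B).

Policy A (D + 42, J := 175):
  D = 22 + 42 = 64
  H = 102
  M = 36 + 2·64 + 2·102 = 368
Policy B (D + 43):
  D = 22 + 43 = 65
  H = 102
  M = 36 + 2·65 + 2·102 = 370
M: 368 − 370 = -2

-2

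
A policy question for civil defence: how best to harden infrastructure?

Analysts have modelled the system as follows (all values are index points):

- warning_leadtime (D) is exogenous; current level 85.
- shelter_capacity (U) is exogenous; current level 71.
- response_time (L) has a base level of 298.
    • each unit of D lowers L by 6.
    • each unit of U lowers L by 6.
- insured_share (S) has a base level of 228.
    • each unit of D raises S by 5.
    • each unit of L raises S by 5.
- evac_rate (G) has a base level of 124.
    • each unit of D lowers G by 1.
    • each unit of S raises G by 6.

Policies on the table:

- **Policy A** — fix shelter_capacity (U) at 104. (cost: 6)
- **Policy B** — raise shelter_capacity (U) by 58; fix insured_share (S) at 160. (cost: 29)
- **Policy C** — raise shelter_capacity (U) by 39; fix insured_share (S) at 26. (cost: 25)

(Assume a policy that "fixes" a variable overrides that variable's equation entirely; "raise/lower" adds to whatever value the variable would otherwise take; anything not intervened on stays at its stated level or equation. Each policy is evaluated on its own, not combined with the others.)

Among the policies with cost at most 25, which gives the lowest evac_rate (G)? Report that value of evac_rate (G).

Policy A (U := 104):
  D = 85
  U = 104
  L = 298 − 6·85 − 6·104 = -836
  S = 228 + 5·85 + 5·(-836) = -3527
  G = 124 − 85 + 6·(-3527) = -21123
Policy C (U + 39, S := 26):
  D = 85
  U = 71 + 39 = 110
  L = 298 − 6·85 − 6·110 = -872
  S = 26
  G = 124 − 85 + 6·26 = 195
Comparing — Policy A: G=-21123, Policy C: G=195. Lowest is -21123 (Policy A).

-21123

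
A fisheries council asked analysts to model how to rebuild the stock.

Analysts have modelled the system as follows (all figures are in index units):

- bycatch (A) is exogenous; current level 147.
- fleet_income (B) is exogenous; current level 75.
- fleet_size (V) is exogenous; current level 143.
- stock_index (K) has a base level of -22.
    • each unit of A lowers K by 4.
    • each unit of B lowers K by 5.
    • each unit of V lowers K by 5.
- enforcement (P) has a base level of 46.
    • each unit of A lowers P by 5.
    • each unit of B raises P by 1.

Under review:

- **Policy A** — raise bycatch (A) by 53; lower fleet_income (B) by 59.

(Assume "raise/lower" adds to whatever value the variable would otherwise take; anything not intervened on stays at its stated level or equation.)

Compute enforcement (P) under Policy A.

-938

Policy A (A + 53, B − 59):
  A = 147 + 53 = 200
  B = 75 − 59 = 16
  P = 46 − 5·200 + 16 = -938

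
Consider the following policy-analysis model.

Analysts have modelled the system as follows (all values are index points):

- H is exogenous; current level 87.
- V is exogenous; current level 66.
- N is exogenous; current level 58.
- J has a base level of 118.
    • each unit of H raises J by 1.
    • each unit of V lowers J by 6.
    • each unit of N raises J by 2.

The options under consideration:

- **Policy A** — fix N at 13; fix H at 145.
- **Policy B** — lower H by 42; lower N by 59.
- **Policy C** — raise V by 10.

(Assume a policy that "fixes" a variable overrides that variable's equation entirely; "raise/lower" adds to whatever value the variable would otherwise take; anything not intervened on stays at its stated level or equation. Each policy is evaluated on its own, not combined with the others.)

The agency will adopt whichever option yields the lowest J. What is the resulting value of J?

Policy A (N := 13, H := 145):
  H = 145
  V = 66
  N = 13
  J = 118 + 145 − 6·66 + 2·13 = -107
Policy B (H − 42, N − 59):
  H = 87 − 42 = 45
  V = 66
  N = 58 − 59 = -1
  J = 118 + 45 − 6·66 + 2·(-1) = -235
Policy C (V + 10):
  H = 87
  V = 66 + 10 = 76
  N = 58
  J = 118 + 87 − 6·76 + 2·58 = -135
Comparing — Policy A: J=-107, Policy B: J=-235, Policy C: J=-135. Lowest is -235 (Policy B).

-235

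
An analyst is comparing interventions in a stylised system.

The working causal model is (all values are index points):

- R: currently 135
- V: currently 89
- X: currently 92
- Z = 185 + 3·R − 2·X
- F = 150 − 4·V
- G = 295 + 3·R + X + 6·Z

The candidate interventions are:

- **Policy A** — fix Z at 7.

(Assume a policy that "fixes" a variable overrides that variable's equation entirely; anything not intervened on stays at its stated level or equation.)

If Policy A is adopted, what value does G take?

Policy A (Z := 7):
  R = 135
  X = 92
  Z = 7
  G = 295 + 3·135 + 92 + 6·7 = 834

834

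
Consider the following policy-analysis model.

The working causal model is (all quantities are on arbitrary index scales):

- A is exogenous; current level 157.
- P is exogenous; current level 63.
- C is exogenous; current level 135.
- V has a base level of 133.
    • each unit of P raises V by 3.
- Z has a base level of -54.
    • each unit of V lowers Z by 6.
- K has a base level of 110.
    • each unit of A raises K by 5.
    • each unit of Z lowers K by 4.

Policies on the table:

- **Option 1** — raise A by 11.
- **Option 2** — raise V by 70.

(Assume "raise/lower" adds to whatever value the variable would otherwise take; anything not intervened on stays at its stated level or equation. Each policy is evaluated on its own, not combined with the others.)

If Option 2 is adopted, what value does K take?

Option 2 (V + 70):
  A = 157
  P = 63
  V = 133 + 3·63 (+70 from intervention) = 392
  Z = -54 − 6·392 = -2406
  K = 110 + 5·157 − 4·(-2406) = 10519

10519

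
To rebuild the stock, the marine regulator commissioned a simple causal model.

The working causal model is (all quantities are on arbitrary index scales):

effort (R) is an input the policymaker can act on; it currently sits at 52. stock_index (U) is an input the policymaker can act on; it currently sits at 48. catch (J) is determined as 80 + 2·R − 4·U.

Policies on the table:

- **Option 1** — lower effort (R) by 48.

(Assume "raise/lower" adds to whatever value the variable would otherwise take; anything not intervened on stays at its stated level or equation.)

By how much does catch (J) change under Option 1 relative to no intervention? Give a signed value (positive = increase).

-96

Baseline:
  R = 52
  U = 48
  J = 80 + 2·52 − 4·48 = -8
Option 1 (R − 48):
  R = 52 − 48 = 4
  U = 48
  J = 80 + 2·4 − 4·48 = -104
Change in J: -104 − (-8) = -96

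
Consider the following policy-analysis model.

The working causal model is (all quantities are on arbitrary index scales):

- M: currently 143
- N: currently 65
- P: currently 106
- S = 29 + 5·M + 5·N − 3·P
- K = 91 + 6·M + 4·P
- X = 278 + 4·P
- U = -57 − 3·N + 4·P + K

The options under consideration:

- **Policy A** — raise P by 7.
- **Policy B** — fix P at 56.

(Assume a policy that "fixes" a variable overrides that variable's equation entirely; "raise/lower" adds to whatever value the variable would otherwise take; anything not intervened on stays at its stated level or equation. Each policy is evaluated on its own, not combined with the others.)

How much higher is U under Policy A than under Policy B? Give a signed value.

Policy A (P + 7):
  M = 143
  N = 65
  P = 106 + 7 = 113
  K = 91 + 6·143 + 4·113 = 1401
  U = -57 − 3·65 + 4·113 + 1401 = 1601
Policy B (P := 56):
  M = 143
  N = 65
  P = 56
  K = 91 + 6·143 + 4·56 = 1173
  U = -57 − 3·65 + 4·56 + 1173 = 1145
U: 1601 − 1145 = 456

456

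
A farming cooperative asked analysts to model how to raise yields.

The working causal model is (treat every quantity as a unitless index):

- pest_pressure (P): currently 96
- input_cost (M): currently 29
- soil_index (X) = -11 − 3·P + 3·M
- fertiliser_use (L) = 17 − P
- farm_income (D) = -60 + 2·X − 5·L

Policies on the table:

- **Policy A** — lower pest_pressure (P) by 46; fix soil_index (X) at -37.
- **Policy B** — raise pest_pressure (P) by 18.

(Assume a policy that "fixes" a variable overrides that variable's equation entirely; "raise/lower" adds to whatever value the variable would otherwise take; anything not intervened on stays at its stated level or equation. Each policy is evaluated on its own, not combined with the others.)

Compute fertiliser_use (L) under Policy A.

Policy A (P − 46, X := -37):
  P = 96 − 46 = 50
  L = 17 − 50 = -33

-33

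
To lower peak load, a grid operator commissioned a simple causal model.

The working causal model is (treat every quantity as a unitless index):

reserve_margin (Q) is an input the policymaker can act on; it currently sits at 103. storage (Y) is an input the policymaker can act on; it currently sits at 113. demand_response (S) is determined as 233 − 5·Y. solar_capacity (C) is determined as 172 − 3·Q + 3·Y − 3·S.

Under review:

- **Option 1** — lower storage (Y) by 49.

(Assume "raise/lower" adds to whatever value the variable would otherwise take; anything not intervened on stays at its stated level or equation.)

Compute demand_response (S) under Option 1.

Option 1 (Y − 49):
  Y = 113 − 49 = 64
  S = 233 − 5·64 = -87

-87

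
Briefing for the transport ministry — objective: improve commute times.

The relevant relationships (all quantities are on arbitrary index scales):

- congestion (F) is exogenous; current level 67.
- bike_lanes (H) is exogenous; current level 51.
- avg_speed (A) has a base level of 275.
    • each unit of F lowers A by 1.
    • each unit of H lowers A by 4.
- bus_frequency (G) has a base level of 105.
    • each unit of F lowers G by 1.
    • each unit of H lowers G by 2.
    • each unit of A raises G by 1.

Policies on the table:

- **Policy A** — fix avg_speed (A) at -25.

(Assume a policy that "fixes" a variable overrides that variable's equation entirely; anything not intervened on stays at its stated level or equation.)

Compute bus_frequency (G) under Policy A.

Policy A (A := -25):
  F = 67
  H = 51
  A = -25
  G = 105 − 67 − 2·51 + (-25) = -89

-89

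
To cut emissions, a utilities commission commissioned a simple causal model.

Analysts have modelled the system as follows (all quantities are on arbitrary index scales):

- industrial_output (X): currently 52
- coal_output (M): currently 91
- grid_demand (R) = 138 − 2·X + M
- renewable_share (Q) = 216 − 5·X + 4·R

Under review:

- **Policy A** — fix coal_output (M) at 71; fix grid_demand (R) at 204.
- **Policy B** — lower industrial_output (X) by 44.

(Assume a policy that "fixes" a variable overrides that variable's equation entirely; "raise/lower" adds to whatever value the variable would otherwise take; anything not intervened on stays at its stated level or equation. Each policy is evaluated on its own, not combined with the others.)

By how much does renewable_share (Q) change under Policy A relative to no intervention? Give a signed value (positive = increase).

Baseline:
  X = 52
  M = 91
  R = 138 − 2·52 + 91 = 125
  Q = 216 − 5·52 + 4·125 = 456
Policy A (M := 71, R := 204):
  X = 52
  M = 71
  R = 204
  Q = 216 − 5·52 + 4·204 = 772
Change in Q: 772 − 456 = 316

316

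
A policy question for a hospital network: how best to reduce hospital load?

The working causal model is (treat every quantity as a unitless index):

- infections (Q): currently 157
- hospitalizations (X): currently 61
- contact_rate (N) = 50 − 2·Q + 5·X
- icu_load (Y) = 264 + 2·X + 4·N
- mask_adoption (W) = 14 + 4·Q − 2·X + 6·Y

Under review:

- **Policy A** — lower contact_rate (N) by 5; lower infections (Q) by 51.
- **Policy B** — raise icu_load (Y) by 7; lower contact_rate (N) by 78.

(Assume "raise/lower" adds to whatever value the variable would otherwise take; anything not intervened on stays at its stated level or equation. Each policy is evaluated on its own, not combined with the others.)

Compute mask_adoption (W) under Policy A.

Policy A (N − 5, Q − 51):
  Q = 157 − 51 = 106
  X = 61
  N = 50 − 2·106 + 5·61 (−5 from intervention) = 138
  Y = 264 + 2·61 + 4·138 = 938
  W = 14 + 4·106 − 2·61 + 6·938 = 5944

5944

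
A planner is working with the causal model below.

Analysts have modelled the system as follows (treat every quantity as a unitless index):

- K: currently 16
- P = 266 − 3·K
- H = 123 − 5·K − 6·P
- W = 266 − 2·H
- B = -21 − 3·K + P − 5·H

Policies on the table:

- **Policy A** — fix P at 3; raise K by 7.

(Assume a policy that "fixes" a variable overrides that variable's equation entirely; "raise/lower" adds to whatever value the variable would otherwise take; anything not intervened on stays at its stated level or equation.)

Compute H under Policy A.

-10

Policy A (P := 3, K + 7):
  K = 16 + 7 = 23
  P = 3
  H = 123 − 5·23 − 6·3 = -10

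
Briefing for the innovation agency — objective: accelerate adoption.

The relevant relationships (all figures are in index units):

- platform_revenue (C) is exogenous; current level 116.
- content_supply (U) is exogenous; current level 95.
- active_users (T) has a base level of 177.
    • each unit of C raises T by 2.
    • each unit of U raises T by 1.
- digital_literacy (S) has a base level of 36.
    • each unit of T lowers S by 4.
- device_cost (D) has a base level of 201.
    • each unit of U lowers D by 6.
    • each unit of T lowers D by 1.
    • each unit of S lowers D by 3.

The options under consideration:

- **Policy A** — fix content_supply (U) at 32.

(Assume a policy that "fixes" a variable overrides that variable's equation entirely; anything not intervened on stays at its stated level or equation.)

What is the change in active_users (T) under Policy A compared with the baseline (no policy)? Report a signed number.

Baseline:
  C = 116
  U = 95
  T = 177 + 2·116 + 95 = 504
Policy A (U := 32):
  C = 116
  U = 32
  T = 177 + 2·116 + 32 = 441
Change in T: 441 − 504 = -63

-63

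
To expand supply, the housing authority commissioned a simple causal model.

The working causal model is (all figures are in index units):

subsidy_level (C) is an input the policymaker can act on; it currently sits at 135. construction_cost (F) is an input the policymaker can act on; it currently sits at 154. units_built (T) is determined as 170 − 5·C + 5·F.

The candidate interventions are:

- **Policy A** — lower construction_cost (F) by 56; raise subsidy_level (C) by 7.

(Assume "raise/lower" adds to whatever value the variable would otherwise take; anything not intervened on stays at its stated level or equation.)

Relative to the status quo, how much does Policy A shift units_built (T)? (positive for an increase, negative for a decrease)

Baseline:
  C = 135
  F = 154
  T = 170 − 5·135 + 5·154 = 265
Policy A (F − 56, C + 7):
  C = 135 + 7 = 142
  F = 154 − 56 = 98
  T = 170 − 5·142 + 5·98 = -50
Change in T: -50 − 265 = -315

-315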